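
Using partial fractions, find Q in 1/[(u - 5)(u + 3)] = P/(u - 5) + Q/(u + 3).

Cover-up at u = -3: Q = 1/(-3 - 5) = -1/8


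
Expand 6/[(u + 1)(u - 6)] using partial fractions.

6/(u + 1)(u - 6) = P/(u + 1) + Q/(u - 6). P = 6/(-1 - 6) = -6/7, Q = 6/(6 + 1) = 6/7
Result: (-6/7)/(u + 1) + (6/7)/(u - 6)


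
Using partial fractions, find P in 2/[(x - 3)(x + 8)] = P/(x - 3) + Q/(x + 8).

Cover-up at x = 3: P = 2/(3 + 8) = 2/11


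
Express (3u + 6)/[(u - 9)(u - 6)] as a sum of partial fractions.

At u=9: α = (3·9 + 6)/(9 - 6) = 11. At u=6: β = (3·6 + 6)/(6 - 9) = -8
Result: 11/(u - 9) - 8/(u - 6)


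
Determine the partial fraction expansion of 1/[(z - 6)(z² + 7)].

Cover-up at z = 6: α = 1/(6² + 7) = 1/43. Then β = -α = -1/43, γ = -α·(0 + 6) = -6/43
Result: (1/43)/(z - 6) - ((1/43)z + 6/43)/(z² + 7)


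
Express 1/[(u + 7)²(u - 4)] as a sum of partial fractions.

Cover-up at u=4: C = 1/(4 + 7)² = 1/121. Cover-up at u=-7: B = 1/(-7 - 4) = -1/11. Comparing u² coeff: A = -C = -1/121
Result: (-1/121)/(u + 7) - (1/11)/(u + 7)² + (1/121)/(u - 4)


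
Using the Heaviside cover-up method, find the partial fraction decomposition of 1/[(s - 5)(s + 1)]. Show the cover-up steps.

Cover (s - 5): set s=5, get α = 1/(5 + 1) = 1/6. Cover (s + 1): set s=-1, get β = 1/(-1 - 5) = -1/6.
Result: (1/6)/(s - 5) - (1/6)/(s + 1)


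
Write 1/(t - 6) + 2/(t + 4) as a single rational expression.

Common denominator (t - 6)(t + 4). Numerator: 1(t + 4) + 2(t - 6) = (t + 4) + (2t - 12) = 3t - 8
Result: (3t - 8)/[(t - 6)(t + 4)]


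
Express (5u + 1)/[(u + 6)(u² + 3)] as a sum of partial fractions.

At u=-6: α = (5·(-6) + 1)/((-6)² + 3) = -29/39. β = -α = 29/39, γ = 5 - (-6)·α = 7/13
Result: (-29/39)/(u + 6) + ((29/39)u + 7/13)/(u² + 3)


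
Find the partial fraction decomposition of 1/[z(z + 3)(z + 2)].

Using cover-up method: P = 1/6, Q = 1/3, R = -1/2
Result: (1/6)/z + (1/3)/(z + 3) - (1/2)/(z + 2)


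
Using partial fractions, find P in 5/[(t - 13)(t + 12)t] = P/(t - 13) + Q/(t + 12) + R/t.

Cover-up at t = 13: P = 5/[(13 + 12)(13 - 0)] = 5/[(25)(13)] = 5/325 = 1/65


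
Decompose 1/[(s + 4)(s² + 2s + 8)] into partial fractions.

Cover-up at s = -4: P = 1/((-4)² + 2·(-4) + 8) = 1/16. Then Q = -P = -1/16, R = -P·(2 - 4) = 1/8
Result: (1/16)/(s + 4) - ((1/16)s - 1/8)/(s² + 2s + 8)


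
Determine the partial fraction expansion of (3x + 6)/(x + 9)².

(3x + 6) = α(x + 9) + β. At x = -9: β = 3·(-9) + 6 = -21. Coeff of x: α = 3
Result: 3/(x + 9) - 21/(x + 9)²


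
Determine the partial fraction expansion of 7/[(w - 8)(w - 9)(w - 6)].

Using cover-up method: P = -7/2, Q = 7/3, R = 7/6
Result: (-7/2)/(w - 8) + (7/3)/(w - 9) + (7/6)/(w - 6)


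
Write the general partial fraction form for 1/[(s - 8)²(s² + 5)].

Repeated linear + quadratic: α/(s - 8) + β/(s - 8)² + (γs + δ)/(s² + 5)


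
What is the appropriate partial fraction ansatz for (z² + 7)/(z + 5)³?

Repeated linear factor (power 3): A/(z + 5) + B/(z + 5)² + C/(z + 5)³


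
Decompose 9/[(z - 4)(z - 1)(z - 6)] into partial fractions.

Using cover-up method: P = -3/2, Q = 3/5, R = 9/10
Result: (-3/2)/(z - 4) + (3/5)/(z - 1) + (9/10)/(z - 6)


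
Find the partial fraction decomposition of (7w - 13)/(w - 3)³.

(7w - 13) = A(w - 3)² + B(w - 3) + C. At w = 3: C = 7·3 - 13 = 8. Coefficients: A = 0, B = 7
Result: 7/(w - 3)² + 8/(w - 3)³


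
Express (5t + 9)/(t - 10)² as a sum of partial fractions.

(5t + 9) = α(t - 10) + β. At t = 10: β = 5·10 + 9 = 59. Coeff of t: α = 5
Result: 5/(t - 10) + 59/(t - 10)²


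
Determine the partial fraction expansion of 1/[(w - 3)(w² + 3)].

Cover-up at w = 3: α = 1/(3² + 3) = 1/12. Then β = -α = -1/12, γ = -α·(0 + 3) = -1/4
Result: (1/12)/(w - 3) - ((1/12)w + 1/4)/(w² + 3)


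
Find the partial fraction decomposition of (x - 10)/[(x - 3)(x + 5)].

At x=3: α = (1·3 - 10)/(3 + 5) = -7/8. At x=-5: β = (1·(-5) - 10)/(-5 - 3) = 15/8
Result: (-7/8)/(x - 3) + (15/8)/(x + 5)


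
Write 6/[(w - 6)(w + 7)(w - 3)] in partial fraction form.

Using cover-up method: A = 2/13, B = 3/65, C = -1/5
Result: (2/13)/(w - 6) + (3/65)/(w + 7) - (1/5)/(w - 3)


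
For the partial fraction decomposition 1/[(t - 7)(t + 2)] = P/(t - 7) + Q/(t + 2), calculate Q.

Cover-up at t = -2: Q = 1/(-2 - 7) = -1/9


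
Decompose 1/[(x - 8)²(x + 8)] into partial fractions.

Cover-up at x=-8: R = 1/(-8 - 8)² = 1/256. Cover-up at x=8: Q = 1/(8 + 8) = 1/16. Comparing x² coeff: P = -R = -1/256
Result: (-1/256)/(x - 8) + (1/16)/(x - 8)² + (1/256)/(x + 8)


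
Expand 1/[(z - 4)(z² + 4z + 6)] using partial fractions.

Cover-up at z = 4: P = 1/(4² + 4·4 + 6) = 1/38. Then Q = -P = -1/38, R = -P·(4 + 4) = -4/19
Result: (1/38)/(z - 4) - ((1/38)z + 4/19)/(z² + 4z + 6)


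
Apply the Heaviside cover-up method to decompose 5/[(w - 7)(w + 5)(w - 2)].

Cover (w - 7), w=7: P = 5/[(7 + 5)(7 - 2)] = 1/12. Cover (w + 5), w=-5: Q = 5/[(-5 - 7)(-5 - 2)] = 5/84. Cover (w - 2), w=2: R = 5/[(2 - 7)(2 + 5)] = -1/7.
Result: (1/12)/(w - 7) + (5/84)/(w + 5) - (1/7)/(w - 2)


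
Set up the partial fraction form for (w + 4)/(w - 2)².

Repeated linear factor: α/(w - 2) + β/(w - 2)²


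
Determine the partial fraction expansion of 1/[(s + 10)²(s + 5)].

Cover-up at s=-5: R = 1/(-5 + 10)² = 1/25. Cover-up at s=-10: Q = 1/(-10 + 5) = -1/5. Comparing s² coeff: P = -R = -1/25
Result: (-1/25)/(s + 10) - (1/5)/(s + 10)² + (1/25)/(s + 5)


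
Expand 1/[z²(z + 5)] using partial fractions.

Cover-up at z=-5: C = 1/(-5 - 0)² = 1/25. Cover-up at z=0: B = 1/(0 + 5) = 1/5. Comparing z² coeff: A = -C = -1/25
Result: (-1/25)/z + (1/5)/z² + (1/25)/(z + 5)


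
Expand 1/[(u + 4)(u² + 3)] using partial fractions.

Cover-up at u = -4: P = 1/((-4)² + 3) = 1/19. Then Q = -P = -1/19, R = -P·(0 - 4) = 4/19
Result: (1/19)/(u + 4) - ((1/19)u - 4/19)/(u² + 3)


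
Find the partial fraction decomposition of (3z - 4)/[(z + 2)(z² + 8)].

At z=-2: α = (3·(-2) - 4)/((-2)² + 8) = -5/6. β = -α = 5/6, γ = 3 - (-2)·α = 4/3
Result: (-5/6)/(z + 2) + ((5/6)z + 4/3)/(z² + 8)


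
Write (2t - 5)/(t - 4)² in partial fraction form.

(2t - 5) = α(t - 4) + β. At t = 4: β = 2·4 - 5 = 3. Coeff of t: α = 2
Result: 2/(t - 4) + 3/(t - 4)²


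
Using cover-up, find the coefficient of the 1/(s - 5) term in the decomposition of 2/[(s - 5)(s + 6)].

Cover (s - 5), set s=5: 2/((s + 6) at s=5) = 2/(11) = 2/11


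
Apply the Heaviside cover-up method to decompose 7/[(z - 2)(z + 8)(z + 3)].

Cover (z - 2), z=2: A = 7/[(2 + 8)(2 + 3)] = 7/50. Cover (z + 8), z=-8: B = 7/[(-8 - 2)(-8 + 3)] = 7/50. Cover (z + 3), z=-3: C = 7/[(-3 - 2)(-3 + 8)] = -7/25.
Result: (7/50)/(z - 2) + (7/50)/(z + 8) - (7/25)/(z + 3)


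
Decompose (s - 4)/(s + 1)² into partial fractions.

(s - 4) = α(s + 1) + β. At s = -1: β = 1·(-1) - 4 = -5. Coeff of s: α = 1
Result: 1/(s + 1) - 5/(s + 1)²


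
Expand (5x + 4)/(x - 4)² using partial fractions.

(5x + 4) = A(x - 4) + B. At x = 4: B = 5·4 + 4 = 24. Coeff of x: A = 5
Result: 5/(x - 4) + 24/(x - 4)²


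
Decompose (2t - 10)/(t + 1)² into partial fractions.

(2t - 10) = α(t + 1) + β. At t = -1: β = 2·(-1) - 10 = -12. Coeff of t: α = 2
Result: 2/(t + 1) - 12/(t + 1)²


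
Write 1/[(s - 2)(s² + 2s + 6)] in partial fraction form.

Cover-up at s = 2: A = 1/(2² + 2·2 + 6) = 1/14. Then B = -A = -1/14, C = -A·(2 + 2) = -2/7
Result: (1/14)/(s - 2) - ((1/14)s + 2/7)/(s² + 2s + 6)


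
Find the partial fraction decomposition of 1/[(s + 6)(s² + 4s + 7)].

Cover-up at s = -6: A = 1/((-6)² + 4·(-6) + 7) = 1/19. Then B = -A = -1/19, C = -A·(4 - 6) = 2/19
Result: (1/19)/(s + 6) - ((1/19)s - 2/19)/(s² + 4s + 7)


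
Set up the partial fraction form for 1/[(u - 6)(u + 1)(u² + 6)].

Two linear + quadratic: A/(u - 6) + B/(u + 1) + (Cu + D)/(u² + 6)


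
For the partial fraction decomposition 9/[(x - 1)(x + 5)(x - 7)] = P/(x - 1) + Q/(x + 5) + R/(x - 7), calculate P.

Cover-up at x = 1: P = 9/[(1 + 5)(1 - 7)] = 9/[(6)(-6)] = -9/36 = -1/4


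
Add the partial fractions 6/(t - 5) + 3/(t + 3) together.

Common denominator (t - 5)(t + 3). Numerator: 6(t + 3) + 3(t - 5) = (6t + 18) + (3t - 15) = 9t + 3
Result: (9t + 3)/[(t - 5)(t + 3)]


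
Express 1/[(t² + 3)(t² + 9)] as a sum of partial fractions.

Coefficient matching gives P = R = 0, Q = 1/(9-3) = 1/6, S = -Q = -1/6
Result: (1/6)/(t² + 3) - (1/6)/(t² + 9)


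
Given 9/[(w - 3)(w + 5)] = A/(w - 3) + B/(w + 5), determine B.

Cover-up at w = -5: B = 9/(-5 - 3) = -9/8


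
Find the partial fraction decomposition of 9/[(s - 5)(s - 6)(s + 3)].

Using cover-up method: A = -9/8, B = 1, C = 1/8
Result: (-9/8)/(s - 5) + 1/(s - 6) + (1/8)/(s + 3)


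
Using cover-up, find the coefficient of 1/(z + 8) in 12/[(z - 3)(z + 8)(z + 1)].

Cover (z + 8), set z=-8: 12/[(-8 - 3)(-8 + 1)] = 12/77


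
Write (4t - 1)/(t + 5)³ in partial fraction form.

(4t - 1) = A(t + 5)² + B(t + 5) + C. At t = -5: C = 4·(-5) - 1 = -21. Coefficients: A = 0, B = 4
Result: 4/(t + 5)² - 21/(t + 5)³


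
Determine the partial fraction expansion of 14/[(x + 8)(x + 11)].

14/(x + 8)(x + 11) = α/(x + 8) + β/(x + 11). α = 14/(-8 + 11) = 14/3, β = 14/(-11 + 8) = -14/3
Result: (14/3)/(x + 8) - (14/3)/(x + 11)


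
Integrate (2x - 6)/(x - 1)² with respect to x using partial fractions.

Decompose: α = 2, β = 2·1 - 6 = -4, so (2x - 6)/(x - 1)² = 2/(x - 1) - 4/(x - 1)². Integrate: ∫ α/(x - 1) dx = 2 ln|(x - 1)|; ∫ β/(x - 1)² dx = 4/(x - 1). Sum: 2 ln|(x - 1)| + 4/(x - 1) + C


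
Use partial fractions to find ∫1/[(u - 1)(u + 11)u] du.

Cover-up: α = 1/12, β = 1/132, γ = -1/11. Decomposition: (1/12)/(u - 1) + (1/132)/(u + 11) - (1/11)/u. Integrate each term: (1/12) ln|(u - 1)| + (1/132) ln|(u + 11)| - (1/11) ln|u| + C


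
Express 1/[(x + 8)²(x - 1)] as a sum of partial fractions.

Cover-up at x=1: R = 1/(1 + 8)² = 1/81. Cover-up at x=-8: Q = 1/(-8 - 1) = -1/9. Comparing x² coeff: P = -R = -1/81
Result: (-1/81)/(x + 8) - (1/9)/(x + 8)² + (1/81)/(x - 1)


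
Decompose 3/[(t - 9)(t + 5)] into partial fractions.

3/(t - 9)(t + 5) = α/(t - 9) + β/(t + 5). α = 3/(9 + 5) = 3/14, β = 3/(-5 - 9) = -3/14
Result: (3/14)/(t - 9) - (3/14)/(t + 5)


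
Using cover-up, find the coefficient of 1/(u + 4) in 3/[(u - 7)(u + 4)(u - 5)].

Cover (u + 4), set u=-4: 3/[(-4 - 7)(-4 - 5)] = 1/33


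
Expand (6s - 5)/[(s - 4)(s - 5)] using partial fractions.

At s=4: P = (6·4 - 5)/(4 - 5) = -19. At s=5: Q = (6·5 - 5)/(5 - 4) = 25
Result: -19/(s - 4) + 25/(s - 5)


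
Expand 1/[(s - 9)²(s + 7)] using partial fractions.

Cover-up at s=-7: C = 1/(-7 - 9)² = 1/256. Cover-up at s=9: B = 1/(9 + 7) = 1/16. Comparing s² coeff: A = -C = -1/256
Result: (-1/256)/(s - 9) + (1/16)/(s - 9)² + (1/256)/(s + 7)


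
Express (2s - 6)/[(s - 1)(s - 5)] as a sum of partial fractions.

At s=1: P = (2·1 - 6)/(1 - 5) = 1. At s=5: Q = (2·5 - 6)/(5 - 1) = 1
Result: 1/(s - 1) + 1/(s - 5)


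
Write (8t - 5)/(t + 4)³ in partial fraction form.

(8t - 5) = α(t + 4)² + β(t + 4) + γ. At t = -4: γ = 8·(-4) - 5 = -37. Coefficients: α = 0, β = 8
Result: 8/(t + 4)² - 37/(t + 4)³


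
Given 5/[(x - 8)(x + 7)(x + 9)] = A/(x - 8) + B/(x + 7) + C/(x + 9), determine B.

Cover-up at x = -7: B = 5/[(-7 - 8)(-7 + 9)] = 5/[(-15)(2)] = -5/30 = -1/6


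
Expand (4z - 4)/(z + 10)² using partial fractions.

(4z - 4) = P(z + 10) + Q. At z = -10: Q = 4·(-10) - 4 = -44. Coeff of z: P = 4
Result: 4/(z + 10) - 44/(z + 10)²


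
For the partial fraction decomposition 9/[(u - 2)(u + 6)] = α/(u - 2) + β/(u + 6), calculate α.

Cover-up at u = 2: α = 9/(2 + 6) = 9/8


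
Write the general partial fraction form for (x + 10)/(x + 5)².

Repeated linear factor: A/(x + 5) + B/(x + 5)²


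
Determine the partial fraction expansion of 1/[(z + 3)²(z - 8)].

Cover-up at z=8: C = 1/(8 + 3)² = 1/121. Cover-up at z=-3: B = 1/(-3 - 8) = -1/11. Comparing z² coeff: A = -C = -1/121
Result: (-1/121)/(z + 3) - (1/11)/(z + 3)² + (1/121)/(z - 8)


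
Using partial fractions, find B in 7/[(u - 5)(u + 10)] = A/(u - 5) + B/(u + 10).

Cover-up at u = -10: B = 7/(-10 - 5) = -7/15


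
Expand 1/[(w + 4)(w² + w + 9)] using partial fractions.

Cover-up at w = -4: α = 1/((-4)² + 1·(-4) + 9) = 1/21. Then β = -α = -1/21, γ = -α·(1 - 4) = 1/7
Result: (1/21)/(w + 4) - ((1/21)w - 1/7)/(w² + w + 9)


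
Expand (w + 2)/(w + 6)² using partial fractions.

(w + 2) = A(w + 6) + B. At w = -6: B = 1·(-6) + 2 = -4. Coeff of w: A = 1
Result: 1/(w + 6) - 4/(w + 6)²


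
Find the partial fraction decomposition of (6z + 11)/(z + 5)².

(6z + 11) = A(z + 5) + B. At z = -5: B = 6·(-5) + 11 = -19. Coeff of z: A = 6
Result: 6/(z + 5) - 19/(z + 5)²


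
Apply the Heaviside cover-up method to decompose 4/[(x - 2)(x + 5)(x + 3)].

Cover (x - 2), x=2: A = 4/[(2 + 5)(2 + 3)] = 4/35. Cover (x + 5), x=-5: B = 4/[(-5 - 2)(-5 + 3)] = 2/7. Cover (x + 3), x=-3: C = 4/[(-3 - 2)(-3 + 5)] = -2/5.
Result: (4/35)/(x - 2) + (2/7)/(x + 5) - (2/5)/(x + 3)


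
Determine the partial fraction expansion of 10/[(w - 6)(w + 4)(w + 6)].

Using cover-up method: A = 1/12, B = -1/2, C = 5/12
Result: (1/12)/(w - 6) - (1/2)/(w + 4) + (5/12)/(w + 6)


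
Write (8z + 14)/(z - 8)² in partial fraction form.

(8z + 14) = α(z - 8) + β. At z = 8: β = 8·8 + 14 = 78. Coeff of z: α = 8
Result: 8/(z - 8) + 78/(z - 8)²


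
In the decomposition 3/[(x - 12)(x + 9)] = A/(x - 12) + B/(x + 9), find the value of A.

Cover-up at x = 12: A = 3/(12 + 9) = 3/21 = 1/7


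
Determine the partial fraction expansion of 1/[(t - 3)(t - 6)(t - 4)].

Using cover-up method: P = 1/3, Q = 1/6, R = -1/2
Result: (1/3)/(t - 3) + (1/6)/(t - 6) - (1/2)/(t - 4)


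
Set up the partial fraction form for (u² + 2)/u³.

Repeated linear factor (power 3): A/u + B/u² + C/u³


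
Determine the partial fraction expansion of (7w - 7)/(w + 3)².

(7w - 7) = P(w + 3) + Q. At w = -3: Q = 7·(-3) - 7 = -28. Coeff of w: P = 7
Result: 7/(w + 3) - 28/(w + 3)²


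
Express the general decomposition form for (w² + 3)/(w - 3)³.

Repeated linear factor (power 3): P/(w - 3) + Q/(w - 3)² + R/(w - 3)³


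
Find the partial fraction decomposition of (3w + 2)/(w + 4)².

(3w + 2) = P(w + 4) + Q. At w = -4: Q = 3·(-4) + 2 = -10. Coeff of w: P = 3
Result: 3/(w + 4) - 10/(w + 4)²


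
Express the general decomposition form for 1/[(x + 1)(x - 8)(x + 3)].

Three distinct linear factors: P/(x + 1) + Q/(x - 8) + R/(x + 3)


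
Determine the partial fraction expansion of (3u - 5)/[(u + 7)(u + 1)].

At u=-7: A = (3·(-7) - 5)/(-7 + 1) = 13/3. At u=-1: B = (3·(-1) - 5)/(-1 + 7) = -4/3
Result: (13/3)/(u + 7) - (4/3)/(u + 1)


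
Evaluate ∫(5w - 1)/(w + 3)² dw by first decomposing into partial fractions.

Decompose: P = 5, Q = 5·(-3) - 1 = -16, so (5w - 1)/(w + 3)² = 5/(w + 3) - 16/(w + 3)². Integrate: ∫ P/(w + 3) dw = 5 ln|(w + 3)|; ∫ Q/(w + 3)² dw = 16/(w + 3). Sum: 5 ln|(w + 3)| + 16/(w + 3) + C


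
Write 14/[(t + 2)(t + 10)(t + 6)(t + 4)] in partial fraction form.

Using Heaviside cover-up: (7/32)/(t + 2) - (7/96)/(t + 10) + (7/16)/(t + 6) - (7/12)/(t + 4)


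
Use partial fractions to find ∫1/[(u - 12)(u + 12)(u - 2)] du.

Cover-up: α = 1/240, β = 1/336, γ = -1/140. Decomposition: (1/240)/(u - 12) + (1/336)/(u + 12) - (1/140)/(u - 2). Integrate each term: (1/240) ln|(u - 12)| + (1/336) ln|(u + 12)| - (1/140) ln|(u - 2)| + C


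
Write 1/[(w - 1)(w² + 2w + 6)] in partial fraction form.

Cover-up at w = 1: A = 1/(1² + 2·1 + 6) = 1/9. Then B = -A = -1/9, C = -A·(2 + 1) = -1/3
Result: (1/9)/(w - 1) - ((1/9)w + 1/3)/(w² + 2w + 6)


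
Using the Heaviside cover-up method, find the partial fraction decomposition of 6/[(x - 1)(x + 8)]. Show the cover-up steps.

Cover (x - 1): set x=1, get α = 6/(1 + 8) = 2/3. Cover (x + 8): set x=-8, get β = 6/(-8 - 1) = -2/3.
Result: (2/3)/(x - 1) - (2/3)/(x + 8)


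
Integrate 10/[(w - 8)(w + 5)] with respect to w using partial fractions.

Decompose: 10/[(w - 8)(w + 5)] = (10/13)/(w - 8) - (10/13)/(w + 5). Integrate each term: (10/13) ln|(w - 8)| - (10/13) ln|(w + 5)| + C


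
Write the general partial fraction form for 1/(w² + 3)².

Repeated quadratic factor: (Aw + B)/(w² + 3) + (Cw + D)/(w² + 3)²


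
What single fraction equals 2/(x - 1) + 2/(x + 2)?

Common denominator (x - 1)(x + 2). Numerator: 2(x + 2) + 2(x - 1) = (2x + 4) + (2x - 2) = 4x + 2
Result: (4x + 2)/[(x - 1)(x + 2)]


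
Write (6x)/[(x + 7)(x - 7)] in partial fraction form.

At x=-7: α = (6·(-7) + 0)/(-7 - 7) = 3. At x=7: β = (6·7 + 0)/(7 + 7) = 3
Result: 3/(x + 7) + 3/(x - 7)


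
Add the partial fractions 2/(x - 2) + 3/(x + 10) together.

Common denominator (x - 2)(x + 10). Numerator: 2(x + 10) + 3(x - 2) = (2x + 20) + (3x - 6) = 5x + 14
Result: (5x + 14)/[(x - 2)(x + 10)]


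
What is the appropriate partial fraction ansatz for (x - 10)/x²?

Repeated linear factor: A/x + B/x²


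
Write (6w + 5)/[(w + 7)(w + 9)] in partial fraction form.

At w=-7: P = (6·(-7) + 5)/(-7 + 9) = -37/2. At w=-9: Q = (6·(-9) + 5)/(-9 + 7) = 49/2
Result: (-37/2)/(w + 7) + (49/2)/(w + 9)


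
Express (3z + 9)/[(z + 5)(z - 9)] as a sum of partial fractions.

At z=-5: P = (3·(-5) + 9)/(-5 - 9) = 3/7. At z=9: Q = (3·9 + 9)/(9 + 5) = 18/7
Result: (3/7)/(z + 5) + (18/7)/(z - 9)


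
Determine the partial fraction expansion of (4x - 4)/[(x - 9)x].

At x=9: P = (4·9 - 4)/(9 - 0) = 32/9. At x=0: Q = (4·0 - 4)/(0 - 9) = 4/9
Result: (32/9)/(x - 9) + (4/9)/x


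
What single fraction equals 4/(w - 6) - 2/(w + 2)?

Common denominator (w - 6)(w + 2). Numerator: 4(w + 2) - 2(w - 6) = (4w + 8) - (2w - 12) = 2w + 20
Result: (2w + 20)/[(w - 6)(w + 2)]


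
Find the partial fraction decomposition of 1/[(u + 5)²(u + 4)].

Cover-up at u=-4: R = 1/(-4 + 5)² = 1. Cover-up at u=-5: Q = 1/(-5 + 4) = -1. Comparing u² coeff: P = -R = -1
Result: -1/(u + 5) - 1/(u + 5)² + 1/(u + 4)


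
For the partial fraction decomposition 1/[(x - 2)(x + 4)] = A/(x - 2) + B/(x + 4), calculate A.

Cover-up at x = 2: A = 1/(2 + 4) = 1/6


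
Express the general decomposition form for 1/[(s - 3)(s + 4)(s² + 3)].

Two linear + quadratic: A/(s - 3) + B/(s + 4) + (Cs + D)/(s² + 3)


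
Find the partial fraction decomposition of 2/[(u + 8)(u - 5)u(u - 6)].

Using Heaviside cover-up: (-1/728)/(u + 8) - (2/65)/(u - 5) + (1/120)/u + (1/42)/(u - 6)


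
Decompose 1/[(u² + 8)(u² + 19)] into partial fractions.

Coefficient matching gives α = γ = 0, β = 1/(19-8) = 1/11, δ = -β = -1/11
Result: (1/11)/(u² + 8) - (1/11)/(u² + 19)


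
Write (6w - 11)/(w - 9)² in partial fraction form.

(6w - 11) = A(w - 9) + B. At w = 9: B = 6·9 - 11 = 43. Coeff of w: A = 6
Result: 6/(w - 9) + 43/(w - 9)²


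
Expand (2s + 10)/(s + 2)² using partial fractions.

(2s + 10) = α(s + 2) + β. At s = -2: β = 2·(-2) + 10 = 6. Coeff of s: α = 2
Result: 2/(s + 2) + 6/(s + 2)²


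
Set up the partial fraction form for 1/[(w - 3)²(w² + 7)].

Repeated linear + quadratic: α/(w - 3) + β/(w - 3)² + (γw + δ)/(w² + 7)


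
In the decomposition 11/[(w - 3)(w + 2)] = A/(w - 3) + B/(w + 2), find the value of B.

Cover-up at w = -2: B = 11/(-2 - 3) = -11/5


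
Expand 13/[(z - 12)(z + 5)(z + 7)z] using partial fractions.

Using Heaviside cover-up: (13/3876)/(z - 12) + (13/170)/(z + 5) - (13/266)/(z + 7) - (13/420)/z


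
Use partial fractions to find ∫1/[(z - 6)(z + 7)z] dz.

Cover-up: α = 1/78, β = 1/91, γ = -1/42. Decomposition: (1/78)/(z - 6) + (1/91)/(z + 7) - (1/42)/z. Integrate each term: (1/78) ln|(z - 6)| + (1/91) ln|(z + 7)| - (1/42) ln|z| + C


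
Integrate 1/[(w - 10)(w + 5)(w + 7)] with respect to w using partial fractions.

Cover-up: α = 1/255, β = -1/30, γ = 1/34. Decomposition: (1/255)/(w - 10) - (1/30)/(w + 5) + (1/34)/(w + 7). Integrate each term: (1/255) ln|(w - 10)| - (1/30) ln|(w + 5)| + (1/34) ln|(w + 7)| + C


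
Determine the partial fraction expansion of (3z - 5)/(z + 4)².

(3z - 5) = P(z + 4) + Q. At z = -4: Q = 3·(-4) - 5 = -17. Coeff of z: P = 3
Result: 3/(z + 4) - 17/(z + 4)²


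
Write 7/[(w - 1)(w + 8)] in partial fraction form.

7/(w - 1)(w + 8) = P/(w - 1) + Q/(w + 8). P = 7/(1 + 8) = 7/9, Q = 7/(-8 - 1) = -7/9
Result: (7/9)/(w - 1) - (7/9)/(w + 8)


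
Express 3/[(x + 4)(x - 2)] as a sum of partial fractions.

3/(x + 4)(x - 2) = A/(x + 4) + B/(x - 2). A = 3/(-4 - 2) = -1/2, B = 3/(2 + 4) = 1/2
Result: (-1/2)/(x + 4) + (1/2)/(x - 2)


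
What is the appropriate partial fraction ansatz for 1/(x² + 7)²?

Repeated quadratic factor: (Ax + B)/(x² + 7) + (Cx + D)/(x² + 7)²


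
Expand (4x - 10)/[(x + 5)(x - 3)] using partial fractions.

At x=-5: α = (4·(-5) - 10)/(-5 - 3) = 15/4. At x=3: β = (4·3 - 10)/(3 + 5) = 1/4
Result: (15/4)/(x + 5) + (1/4)/(x - 3)


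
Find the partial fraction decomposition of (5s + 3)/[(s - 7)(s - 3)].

At s=7: A = (5·7 + 3)/(7 - 3) = 19/2. At s=3: B = (5·3 + 3)/(3 - 7) = -9/2
Result: (19/2)/(s - 7) - (9/2)/(s - 3)


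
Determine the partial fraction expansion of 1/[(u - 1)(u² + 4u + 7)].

Cover-up at u = 1: A = 1/(1² + 4·1 + 7) = 1/12. Then B = -A = -1/12, C = -A·(4 + 1) = -5/12
Result: (1/12)/(u - 1) - ((1/12)u + 5/12)/(u² + 4u + 7)


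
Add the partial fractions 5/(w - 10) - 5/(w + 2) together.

Common denominator (w - 10)(w + 2). Numerator: 5(w + 2) - 5(w - 10) = (5w + 10) - (5w - 50) = 60
Result: (60)/[(w - 10)(w + 2)]


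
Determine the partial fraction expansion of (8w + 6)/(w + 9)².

(8w + 6) = P(w + 9) + Q. At w = -9: Q = 8·(-9) + 6 = -66. Coeff of w: P = 8
Result: 8/(w + 9) - 66/(w + 9)²


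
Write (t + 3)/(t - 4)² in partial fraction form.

(t + 3) = A(t - 4) + B. At t = 4: B = 1·4 + 3 = 7. Coeff of t: A = 1
Result: 1/(t - 4) + 7/(t - 4)²


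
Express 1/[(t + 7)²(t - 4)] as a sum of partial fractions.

Cover-up at t=4: R = 1/(4 + 7)² = 1/121. Cover-up at t=-7: Q = 1/(-7 - 4) = -1/11. Comparing t² coeff: P = -R = -1/121
Result: (-1/121)/(t + 7) - (1/11)/(t + 7)² + (1/121)/(t - 4)


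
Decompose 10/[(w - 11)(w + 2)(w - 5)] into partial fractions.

Using cover-up method: α = 5/39, β = 10/91, γ = -5/21
Result: (5/39)/(w - 11) + (10/91)/(w + 2) - (5/21)/(w - 5)


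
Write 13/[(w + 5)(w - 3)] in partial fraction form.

13/(w + 5)(w - 3) = P/(w + 5) + Q/(w - 3). P = 13/(-5 - 3) = -13/8, Q = 13/(3 + 5) = 13/8
Result: (-13/8)/(w + 5) + (13/8)/(w - 3)


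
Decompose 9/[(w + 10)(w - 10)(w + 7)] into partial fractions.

Using cover-up method: P = 3/20, Q = 9/340, R = -3/17
Result: (3/20)/(w + 10) + (9/340)/(w - 10) - (3/17)/(w + 7)


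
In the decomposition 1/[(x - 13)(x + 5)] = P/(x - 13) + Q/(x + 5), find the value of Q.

Cover-up at x = -5: Q = 1/(-5 - 13) = -1/18


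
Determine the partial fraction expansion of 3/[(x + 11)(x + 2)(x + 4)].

Using cover-up method: A = 1/21, B = 1/6, C = -3/14
Result: (1/21)/(x + 11) + (1/6)/(x + 2) - (3/14)/(x + 4)


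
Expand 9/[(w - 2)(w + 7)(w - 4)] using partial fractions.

Using cover-up method: α = -1/2, β = 1/11, γ = 9/22
Result: (-1/2)/(w - 2) + (1/11)/(w + 7) + (9/22)/(w - 4)


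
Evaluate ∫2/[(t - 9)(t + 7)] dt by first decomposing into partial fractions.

Decompose: 2/[(t - 9)(t + 7)] = (1/8)/(t - 9) - (1/8)/(t + 7). Integrate each term: (1/8) ln|(t - 9)| - (1/8) ln|(t + 7)| + C


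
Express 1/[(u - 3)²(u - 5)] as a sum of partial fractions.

Cover-up at u=5: C = 1/(5 - 3)² = 1/4. Cover-up at u=3: B = 1/(3 - 5) = -1/2. Comparing u² coeff: A = -C = -1/4
Result: (-1/4)/(u - 3) - (1/2)/(u - 3)² + (1/4)/(u - 5)


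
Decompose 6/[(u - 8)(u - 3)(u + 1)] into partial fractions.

Using cover-up method: A = 2/15, B = -3/10, C = 1/6
Result: (2/15)/(u - 8) - (3/10)/(u - 3) + (1/6)/(u + 1)


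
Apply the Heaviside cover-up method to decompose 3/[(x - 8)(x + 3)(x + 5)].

Cover (x - 8), x=8: P = 3/[(8 + 3)(8 + 5)] = 3/143. Cover (x + 3), x=-3: Q = 3/[(-3 - 8)(-3 + 5)] = -3/22. Cover (x + 5), x=-5: R = 3/[(-5 - 8)(-5 + 3)] = 3/26.
Result: (3/143)/(x - 8) - (3/22)/(x + 3) + (3/26)/(x + 5)


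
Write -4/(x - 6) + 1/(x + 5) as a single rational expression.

Common denominator (x - 6)(x + 5). Numerator: -4(x + 5) + 1(x - 6) = (-4x - 20) + (x - 6) = -3x - 26
Result: (-3x - 26)/[(x - 6)(x + 5)]


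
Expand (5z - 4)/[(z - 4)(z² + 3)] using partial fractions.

At z=4: A = (5·4 - 4)/(4² + 3) = 16/19. B = -A = -16/19, C = 5 - 4·A = 31/19
Result: (16/19)/(z - 4) - ((16/19)z - 31/19)/(z² + 3)


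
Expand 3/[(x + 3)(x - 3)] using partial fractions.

3/(x + 3)(x - 3) = α/(x + 3) + β/(x - 3). α = 3/(-3 - 3) = -1/2, β = 3/(3 + 3) = 1/2
Result: (-1/2)/(x + 3) + (1/2)/(x - 3)


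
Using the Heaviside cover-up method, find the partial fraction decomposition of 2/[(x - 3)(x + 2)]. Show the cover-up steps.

Cover (x - 3): set x=3, get P = 2/(3 + 2) = 2/5. Cover (x + 2): set x=-2, get Q = 2/(-2 - 3) = -2/5.
Result: (2/5)/(x - 3) - (2/5)/(x + 2)


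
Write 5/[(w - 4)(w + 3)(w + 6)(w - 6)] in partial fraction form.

Using Heaviside cover-up: (-1/28)/(w - 4) + (5/189)/(w + 3) - (1/72)/(w + 6) + (5/216)/(w - 6)


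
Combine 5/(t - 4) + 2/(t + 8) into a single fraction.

Common denominator (t - 4)(t + 8). Numerator: 5(t + 8) + 2(t - 4) = (5t + 40) + (2t - 8) = 7t + 32
Result: (7t + 32)/[(t - 4)(t + 8)]


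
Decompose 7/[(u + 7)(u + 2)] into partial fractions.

7/(u + 7)(u + 2) = α/(u + 7) + β/(u + 2). α = 7/(-7 + 2) = -7/5, β = 7/(-2 + 7) = 7/5
Result: (-7/5)/(u + 7) + (7/5)/(u + 2)


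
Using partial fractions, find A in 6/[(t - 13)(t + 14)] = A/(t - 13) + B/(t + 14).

Cover-up at t = 13: A = 6/(13 + 14) = 6/27 = 2/9


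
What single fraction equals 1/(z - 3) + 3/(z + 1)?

Common denominator (z - 3)(z + 1). Numerator: 1(z + 1) + 3(z - 3) = (z + 1) + (3z - 9) = 4z - 8
Result: (4z - 8)/[(z - 3)(z + 1)]


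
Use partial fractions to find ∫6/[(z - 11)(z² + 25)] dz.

Cover-up at z=11: A = 6/(11²+25) = 3/73. Coeff matching: B = -3/73, C = -33/73. Decomposition: (3/73)/(z - 11) - ((3/73)z + 33/73)/(z² + 25). Integrate: linear → ln, quadratic → (1/2)ln + arctan: (3/73) ln|(z - 11)| - (3/146) ln(z² + 25) - (33/365) arctan(z/5) + C


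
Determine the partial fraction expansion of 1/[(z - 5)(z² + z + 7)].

Cover-up at z = 5: A = 1/(5² + 1·5 + 7) = 1/37. Then B = -A = -1/37, C = -A·(1 + 5) = -6/37
Result: (1/37)/(z - 5) - ((1/37)z + 6/37)/(z² + z + 7)


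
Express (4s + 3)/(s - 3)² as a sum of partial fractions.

(4s + 3) = A(s - 3) + B. At s = 3: B = 4·3 + 3 = 15. Coeff of s: A = 4
Result: 4/(s - 3) + 15/(s - 3)²


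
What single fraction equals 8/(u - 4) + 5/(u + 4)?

Common denominator (u - 4)(u + 4). Numerator: 8(u + 4) + 5(u - 4) = (8u + 32) + (5u - 20) = 13u + 12
Result: (13u + 12)/[(u - 4)(u + 4)]


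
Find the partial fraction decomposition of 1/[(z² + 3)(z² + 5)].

Coefficient matching gives A = C = 0, B = 1/(5-3) = 1/2, D = -B = -1/2
Result: (1/2)/(z² + 3) - (1/2)/(z² + 5)


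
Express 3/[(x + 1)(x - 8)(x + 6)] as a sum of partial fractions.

Using cover-up method: P = -1/15, Q = 1/42, R = 3/70
Result: (-1/15)/(x + 1) + (1/42)/(x - 8) + (3/70)/(x + 6)


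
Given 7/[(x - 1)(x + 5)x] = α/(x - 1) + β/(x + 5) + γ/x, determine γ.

Cover-up at x = 0: γ = 7/[(0 - 1)(0 + 5)] = 7/[(-1)(5)] = -7/5


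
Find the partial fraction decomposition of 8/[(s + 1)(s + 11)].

8/(s + 1)(s + 11) = α/(s + 1) + β/(s + 11). α = 8/(-1 + 11) = 4/5, β = 8/(-11 + 1) = -4/5
Result: (4/5)/(s + 1) - (4/5)/(s + 11)


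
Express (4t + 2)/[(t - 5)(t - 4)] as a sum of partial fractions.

At t=5: α = (4·5 + 2)/(5 - 4) = 22. At t=4: β = (4·4 + 2)/(4 - 5) = -18
Result: 22/(t - 5) - 18/(t - 4)


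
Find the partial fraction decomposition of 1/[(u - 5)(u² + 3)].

Cover-up at u = 5: A = 1/(5² + 3) = 1/28. Then B = -A = -1/28, C = -A·(0 + 5) = -5/28
Result: (1/28)/(u - 5) - ((1/28)u + 5/28)/(u² + 3)


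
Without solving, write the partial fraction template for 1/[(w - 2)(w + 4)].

Distinct linear factors: P/(w - 2) + Q/(w + 4)


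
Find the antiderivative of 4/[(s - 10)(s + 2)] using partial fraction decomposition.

Decompose: 4/[(s - 10)(s + 2)] = (1/3)/(s - 10) - (1/3)/(s + 2). Integrate each term: (1/3) ln|(s - 10)| - (1/3) ln|(s + 2)| + C


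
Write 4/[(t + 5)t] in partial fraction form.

4/(t + 5)t = A/(t + 5) + B/t. A = 4/(-5 - 0) = -4/5, B = 4/(0 + 5) = 4/5
Result: (-4/5)/(t + 5) + (4/5)/t


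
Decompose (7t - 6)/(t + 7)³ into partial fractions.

(7t - 6) = α(t + 7)² + β(t + 7) + γ. At t = -7: γ = 7·(-7) - 6 = -55. Coefficients: α = 0, β = 7
Result: 7/(t + 7)² - 55/(t + 7)³


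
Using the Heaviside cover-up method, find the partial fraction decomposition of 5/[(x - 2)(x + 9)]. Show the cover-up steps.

Cover (x - 2): set x=2, get P = 5/(2 + 9) = 5/11. Cover (x + 9): set x=-9, get Q = 5/(-9 - 2) = -5/11.
Result: (5/11)/(x - 2) - (5/11)/(x + 9)


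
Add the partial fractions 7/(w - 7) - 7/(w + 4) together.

Common denominator (w - 7)(w + 4). Numerator: 7(w + 4) - 7(w - 7) = (7w + 28) - (7w - 49) = 77
Result: (77)/[(w - 7)(w + 4)]


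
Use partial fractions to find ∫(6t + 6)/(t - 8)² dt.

Decompose: α = 6, β = 6·8 + 6 = 54, so (6t + 6)/(t - 8)² = 6/(t - 8) + 54/(t - 8)². Integrate: ∫ α/(t - 8) dt = 6 ln|(t - 8)|; ∫ β/(t - 8)² dt = -54/(t - 8). Sum: 6 ln|(t - 8)| - 54/(t - 8) + C


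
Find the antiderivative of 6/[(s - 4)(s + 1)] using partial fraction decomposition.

Decompose: 6/[(s - 4)(s + 1)] = (6/5)/(s - 4) - (6/5)/(s + 1). Integrate each term: (6/5) ln|(s - 4)| - (6/5) ln|(s + 1)| + C


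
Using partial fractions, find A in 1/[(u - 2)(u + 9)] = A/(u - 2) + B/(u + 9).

Cover-up at u = 2: A = 1/(2 + 9) = 1/11


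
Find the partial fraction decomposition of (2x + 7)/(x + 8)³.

(2x + 7) = α(x + 8)² + β(x + 8) + γ. At x = -8: γ = 2·(-8) + 7 = -9. Coefficients: α = 0, β = 2
Result: 2/(x + 8)² - 9/(x + 8)³


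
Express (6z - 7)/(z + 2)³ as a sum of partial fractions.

(6z - 7) = α(z + 2)² + β(z + 2) + γ. At z = -2: γ = 6·(-2) - 7 = -19. Coefficients: α = 0, β = 6
Result: 6/(z + 2)² - 19/(z + 2)³


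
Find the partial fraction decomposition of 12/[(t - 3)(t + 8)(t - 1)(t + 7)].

Using Heaviside cover-up: (3/55)/(t - 3) - (4/33)/(t + 8) - (1/12)/(t - 1) + (3/20)/(t + 7)


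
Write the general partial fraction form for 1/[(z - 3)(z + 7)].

Distinct linear factors: α/(z - 3) + β/(z + 7)


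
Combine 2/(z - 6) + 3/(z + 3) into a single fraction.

Common denominator (z - 6)(z + 3). Numerator: 2(z + 3) + 3(z - 6) = (2z + 6) + (3z - 18) = 5z - 12
Result: (5z - 12)/[(z - 6)(z + 3)]


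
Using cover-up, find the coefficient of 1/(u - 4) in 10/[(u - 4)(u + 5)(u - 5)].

Cover (u - 4), set u=4: 10/[(4 + 5)(4 - 5)] = -10/9


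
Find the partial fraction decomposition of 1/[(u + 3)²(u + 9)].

Cover-up at u=-9: C = 1/(-9 + 3)² = 1/36. Cover-up at u=-3: B = 1/(-3 + 9) = 1/6. Comparing u² coeff: A = -C = -1/36
Result: (-1/36)/(u + 3) + (1/6)/(u + 3)² + (1/36)/(u + 9)


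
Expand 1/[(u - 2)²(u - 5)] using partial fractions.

Cover-up at u=5: C = 1/(5 - 2)² = 1/9. Cover-up at u=2: B = 1/(2 - 5) = -1/3. Comparing u² coeff: A = -C = -1/9
Result: (-1/9)/(u - 2) - (1/3)/(u - 2)² + (1/9)/(u - 5)


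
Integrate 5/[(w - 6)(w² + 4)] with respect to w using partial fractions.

Cover-up at w=6: P = 5/(6²+4) = 1/8. Coeff matching: Q = -1/8, R = -3/4. Decomposition: (1/8)/(w - 6) - ((1/8)w + 3/4)/(w² + 4). Integrate: linear → ln, quadratic → (1/2)ln + arctan: (1/8) ln|(w - 6)| - (1/16) ln(w² + 4) - (3/8) arctan(w/2) + C


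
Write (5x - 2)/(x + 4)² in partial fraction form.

(5x - 2) = α(x + 4) + β. At x = -4: β = 5·(-4) - 2 = -22. Coeff of x: α = 5
Result: 5/(x + 4) - 22/(x + 4)²


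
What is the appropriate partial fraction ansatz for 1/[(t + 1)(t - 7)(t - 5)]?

Three distinct linear factors: P/(t + 1) + Q/(t - 7) + R/(t - 5)


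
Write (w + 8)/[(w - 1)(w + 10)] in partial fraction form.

At w=1: α = (1·1 + 8)/(1 + 10) = 9/11. At w=-10: β = (1·(-10) + 8)/(-10 - 1) = 2/11
Result: (9/11)/(w - 1) + (2/11)/(w + 10)


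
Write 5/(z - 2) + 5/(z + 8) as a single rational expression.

Common denominator (z - 2)(z + 8). Numerator: 5(z + 8) + 5(z - 2) = (5z + 40) + (5z - 10) = 10z + 30
Result: (10z + 30)/[(z - 2)(z + 8)]


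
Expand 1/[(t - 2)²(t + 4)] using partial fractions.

Cover-up at t=-4: C = 1/(-4 - 2)² = 1/36. Cover-up at t=2: B = 1/(2 + 4) = 1/6. Comparing t² coeff: A = -C = -1/36
Result: (-1/36)/(t - 2) + (1/6)/(t - 2)² + (1/36)/(t + 4)


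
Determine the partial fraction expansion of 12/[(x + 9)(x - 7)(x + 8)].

Using cover-up method: P = 3/4, Q = 1/20, R = -4/5
Result: (3/4)/(x + 9) + (1/20)/(x - 7) - (4/5)/(x + 8)


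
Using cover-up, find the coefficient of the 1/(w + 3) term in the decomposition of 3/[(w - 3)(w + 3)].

Cover (w + 3), set w=-3: 3/((w - 3) at w=-3) = 3/(-6) = -1/2


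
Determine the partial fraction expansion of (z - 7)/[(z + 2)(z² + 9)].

At z=-2: A = (1·(-2) - 7)/((-2)² + 9) = -9/13. B = -A = 9/13, C = 1 - (-2)·A = -5/13
Result: (-9/13)/(z + 2) + ((9/13)z - 5/13)/(z² + 9)


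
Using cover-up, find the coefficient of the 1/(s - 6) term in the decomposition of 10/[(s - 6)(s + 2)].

Cover (s - 6), set s=6: 10/((s + 2) at s=6) = 10/(8) = 5/4


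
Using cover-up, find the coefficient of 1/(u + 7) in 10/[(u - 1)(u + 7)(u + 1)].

Cover (u + 7), set u=-7: 10/[(-7 - 1)(-7 + 1)] = 5/24


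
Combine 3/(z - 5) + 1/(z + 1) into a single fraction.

Common denominator (z - 5)(z + 1). Numerator: 3(z + 1) + 1(z - 5) = (3z + 3) + (z - 5) = 4z - 2
Result: (4z - 2)/[(z - 5)(z + 1)]


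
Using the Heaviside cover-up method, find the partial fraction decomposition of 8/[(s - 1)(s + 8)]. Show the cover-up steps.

Cover (s - 1): set s=1, get α = 8/(1 + 8) = 8/9. Cover (s + 8): set s=-8, get β = 8/(-8 - 1) = -8/9.
Result: (8/9)/(s - 1) - (8/9)/(s + 8)


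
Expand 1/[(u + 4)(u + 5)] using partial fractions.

1/(u + 4)(u + 5) = A/(u + 4) + B/(u + 5). A = 1/(-4 + 5) = 1, B = 1/(-5 + 4) = -1
Result: 1/(u + 4) - 1/(u + 5)


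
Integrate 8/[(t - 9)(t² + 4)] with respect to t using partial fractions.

Cover-up at t=9: P = 8/(9²+4) = 8/85. Coeff matching: Q = -8/85, R = -72/85. Decomposition: (8/85)/(t - 9) - ((8/85)t + 72/85)/(t² + 4). Integrate: linear → ln, quadratic → (1/2)ln + arctan: (8/85) ln|(t - 9)| - (4/85) ln(t² + 4) - (36/85) arctan(t/2) + C


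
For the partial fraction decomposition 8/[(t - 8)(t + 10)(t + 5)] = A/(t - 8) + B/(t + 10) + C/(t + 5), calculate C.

Cover-up at t = -5: C = 8/[(-5 - 8)(-5 + 10)] = 8/[(-13)(5)] = -8/65


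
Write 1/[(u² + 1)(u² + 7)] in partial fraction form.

Coefficient matching gives α = γ = 0, β = 1/(7-1) = 1/6, δ = -β = -1/6
Result: (1/6)/(u² + 1) - (1/6)/(u² + 7)


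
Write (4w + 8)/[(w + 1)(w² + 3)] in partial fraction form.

At w=-1: α = (4·(-1) + 8)/((-1)² + 3) = 1. β = -α = -1, γ = 4 - (-1)·α = 5
Result: 1/(w + 1) - (w - 5)/(w² + 3)


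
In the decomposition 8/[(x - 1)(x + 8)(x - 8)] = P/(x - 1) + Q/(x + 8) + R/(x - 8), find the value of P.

Cover-up at x = 1: P = 8/[(1 + 8)(1 - 8)] = 8/[(9)(-7)] = -8/63


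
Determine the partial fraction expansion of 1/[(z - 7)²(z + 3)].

Cover-up at z=-3: R = 1/(-3 - 7)² = 1/100. Cover-up at z=7: Q = 1/(7 + 3) = 1/10. Comparing z² coeff: P = -R = -1/100
Result: (-1/100)/(z - 7) + (1/10)/(z - 7)² + (1/100)/(z + 3)


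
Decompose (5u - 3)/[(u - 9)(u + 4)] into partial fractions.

At u=9: α = (5·9 - 3)/(9 + 4) = 42/13. At u=-4: β = (5·(-4) - 3)/(-4 - 9) = 23/13
Result: (42/13)/(u - 9) + (23/13)/(u + 4)


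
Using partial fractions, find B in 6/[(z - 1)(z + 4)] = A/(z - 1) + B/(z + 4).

Cover-up at z = -4: B = 6/(-4 - 1) = -6/5


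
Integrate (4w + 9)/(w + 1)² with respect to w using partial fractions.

Decompose: P = 4, Q = 4·(-1) + 9 = 5, so (4w + 9)/(w + 1)² = 4/(w + 1) + 5/(w + 1)². Integrate: ∫ P/(w + 1) dw = 4 ln|(w + 1)|; ∫ Q/(w + 1)² dw = -5/(w + 1). Sum: 4 ln|(w + 1)| - 5/(w + 1) + C


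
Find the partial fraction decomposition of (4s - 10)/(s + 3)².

(4s - 10) = α(s + 3) + β. At s = -3: β = 4·(-3) - 10 = -22. Coeff of s: α = 4
Result: 4/(s + 3) - 22/(s + 3)²


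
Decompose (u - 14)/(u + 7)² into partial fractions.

(u - 14) = α(u + 7) + β. At u = -7: β = 1·(-7) - 14 = -21. Coeff of u: α = 1
Result: 1/(u + 7) - 21/(u + 7)²


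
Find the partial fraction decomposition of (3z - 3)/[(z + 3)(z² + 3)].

At z=-3: A = (3·(-3) - 3)/((-3)² + 3) = -1. B = -A = 1, C = 3 - (-3)·A = 0
Result: -1/(z + 3) + (z)/(z² + 3)


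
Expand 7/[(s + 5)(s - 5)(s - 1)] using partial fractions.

Using cover-up method: A = 7/60, B = 7/40, C = -7/24
Result: (7/60)/(s + 5) + (7/40)/(s - 5) - (7/24)/(s - 1)


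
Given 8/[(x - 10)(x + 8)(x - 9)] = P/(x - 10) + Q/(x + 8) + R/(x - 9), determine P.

Cover-up at x = 10: P = 8/[(10 + 8)(10 - 9)] = 8/[(18)(1)] = 8/18 = 4/9


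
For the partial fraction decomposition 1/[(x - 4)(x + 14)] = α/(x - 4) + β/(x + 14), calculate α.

Cover-up at x = 4: α = 1/(4 + 14) = 1/18


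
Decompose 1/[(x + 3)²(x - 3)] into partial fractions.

Cover-up at x=3: R = 1/(3 + 3)² = 1/36. Cover-up at x=-3: Q = 1/(-3 - 3) = -1/6. Comparing x² coeff: P = -R = -1/36
Result: (-1/36)/(x + 3) - (1/6)/(x + 3)² + (1/36)/(x - 3)


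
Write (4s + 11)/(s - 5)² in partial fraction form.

(4s + 11) = A(s - 5) + B. At s = 5: B = 4·5 + 11 = 31. Coeff of s: A = 4
Result: 4/(s - 5) + 31/(s - 5)²


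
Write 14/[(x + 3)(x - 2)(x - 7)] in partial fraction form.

Using cover-up method: P = 7/25, Q = -14/25, R = 7/25
Result: (7/25)/(x + 3) - (14/25)/(x - 2) + (7/25)/(x - 7)


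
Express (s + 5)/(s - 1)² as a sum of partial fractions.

(s + 5) = α(s - 1) + β. At s = 1: β = 1·1 + 5 = 6. Coeff of s: α = 1
Result: 1/(s - 1) + 6/(s - 1)²


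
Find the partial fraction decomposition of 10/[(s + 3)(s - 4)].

10/(s + 3)(s - 4) = P/(s + 3) + Q/(s - 4). P = 10/(-3 - 4) = -10/7, Q = 10/(4 + 3) = 10/7
Result: (-10/7)/(s + 3) + (10/7)/(s - 4)


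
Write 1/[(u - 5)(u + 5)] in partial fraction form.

1/(u - 5)(u + 5) = P/(u - 5) + Q/(u + 5). P = 1/(5 + 5) = 1/10, Q = 1/(-5 - 5) = -1/10
Result: (1/10)/(u - 5) - (1/10)/(u + 5)


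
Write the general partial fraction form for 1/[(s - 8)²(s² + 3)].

Repeated linear + quadratic: P/(s - 8) + Q/(s - 8)² + (Rs + S)/(s² + 3)


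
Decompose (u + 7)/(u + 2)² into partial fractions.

(u + 7) = P(u + 2) + Q. At u = -2: Q = 1·(-2) + 7 = 5. Coeff of u: P = 1
Result: 1/(u + 2) + 5/(u + 2)²


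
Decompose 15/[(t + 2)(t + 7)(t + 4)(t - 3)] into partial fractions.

Using Heaviside cover-up: (-3/10)/(t + 2) - (1/10)/(t + 7) + (5/14)/(t + 4) + (3/70)/(t - 3)


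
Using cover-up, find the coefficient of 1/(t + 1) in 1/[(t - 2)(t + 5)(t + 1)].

Cover (t + 1), set t=-1: 1/[(-1 - 2)(-1 + 5)] = -1/12


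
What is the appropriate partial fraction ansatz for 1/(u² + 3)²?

Repeated quadratic factor: (Au + B)/(u² + 3) + (Cu + D)/(u² + 3)²
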